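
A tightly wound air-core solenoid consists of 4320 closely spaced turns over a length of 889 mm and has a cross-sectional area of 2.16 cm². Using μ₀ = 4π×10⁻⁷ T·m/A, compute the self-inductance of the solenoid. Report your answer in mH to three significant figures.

A = 2.16 cm² = 2.160×10^-4 m².
For a long solenoid, L = μ₀N²A/ℓ.
L = (4π×10⁻⁷)(4320)²(2.160×10^-4)/(0.889 m) = 5.698×10^-3 H.

L ≈ 5.70 mH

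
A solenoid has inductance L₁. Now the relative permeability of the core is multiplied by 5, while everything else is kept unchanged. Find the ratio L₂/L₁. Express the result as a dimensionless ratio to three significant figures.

For a solenoid, L ∝ μᵣN²A/ℓ.
L₂/L₁ = (5) = 5.00.

L₂/L₁ = 5.00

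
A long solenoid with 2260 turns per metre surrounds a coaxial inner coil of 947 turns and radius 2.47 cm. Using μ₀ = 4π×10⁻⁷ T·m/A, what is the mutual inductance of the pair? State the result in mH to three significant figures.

The outer solenoid produces a uniform field B₁ = μ₀n₁I₁ across the inner coil,
so the flux linkage is N₂Φ = N₂B₁A₂ = μ₀n₁N₂A₂·I₁, giving M = μ₀n₁N₂A₂.
A₂ = πr² = π(2.470×10^-2 m)² = 1.917×10^-3 m².
M = (4π×10⁻⁷)(2260)(947)(1.917×10^-3) = 5.1548×10^-3 H.

M ≈ 5.15 mH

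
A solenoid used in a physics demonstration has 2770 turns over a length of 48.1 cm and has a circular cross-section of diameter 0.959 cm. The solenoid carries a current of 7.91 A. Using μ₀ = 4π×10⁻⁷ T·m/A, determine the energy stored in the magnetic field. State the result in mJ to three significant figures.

A = π(d/2)² = π(4.795×10^-3 m)² = 7.223×10^-5 m².
L = μ₀N²A/ℓ = (4π×10⁻⁷)(2770)²(7.223×10^-5)/(0.481) = 1.448×10^-3 H.
U = ½LI² = ½(1.448×10^-3)(7.91)² = 4.530×10^-2 J.

U ≈ 45.3 mJ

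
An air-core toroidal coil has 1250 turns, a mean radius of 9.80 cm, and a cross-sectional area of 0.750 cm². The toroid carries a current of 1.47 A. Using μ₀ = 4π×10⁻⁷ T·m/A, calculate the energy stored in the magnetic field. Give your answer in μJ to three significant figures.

L = μ₀N²A/(2πR) = (4π×10⁻⁷)(1250)²(7.500×10^-5)/(2π×9.800×10^-2) = 2.392×10^-4 H.
U = ½LI² = ½(2.392×10^-4)(1.47)² = 2.584×10^-4 J.

U ≈ 258 μJ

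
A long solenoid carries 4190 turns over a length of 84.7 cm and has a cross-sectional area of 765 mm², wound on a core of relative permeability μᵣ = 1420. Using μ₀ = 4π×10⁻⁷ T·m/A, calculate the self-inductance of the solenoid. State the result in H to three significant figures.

A = 765 mm² = 7.650×10^-4 m².
For a long solenoid, L = μ₀μᵣN²A/ℓ.
L = (4π×10⁻⁷)(1420)(4190)²(7.650×10^-4)/(0.847 m) = 28.29 H.

L ≈ 28.3 H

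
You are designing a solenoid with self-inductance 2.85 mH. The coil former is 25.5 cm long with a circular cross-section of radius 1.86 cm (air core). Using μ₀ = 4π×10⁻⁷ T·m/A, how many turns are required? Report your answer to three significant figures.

N ≈ 729 turns

A = πr² = π(1.860×10^-2 m)² = 1.087×10^-3 m².
From L = μ₀N²A/ℓ, N = √(Lℓ / (μ₀A)).
N = √[(2.850×10^-3)(0.255) / ((4π×10⁻⁷)×1.087×10^-3)] = √(5.321×10^5) ≈ 729.46.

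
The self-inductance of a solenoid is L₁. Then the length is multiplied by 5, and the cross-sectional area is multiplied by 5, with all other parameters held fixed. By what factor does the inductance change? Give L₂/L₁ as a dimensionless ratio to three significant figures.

L₂/L₁ = 1.00

For a solenoid, L ∝ μᵣN²A/ℓ.
L₂/L₁ = (5)^-1 × (5) = 1.00.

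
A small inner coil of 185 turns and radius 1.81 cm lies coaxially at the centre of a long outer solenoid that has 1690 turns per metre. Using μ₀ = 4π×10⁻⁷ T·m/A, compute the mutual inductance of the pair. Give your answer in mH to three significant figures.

The outer solenoid produces a uniform field B₁ = μ₀n₁I₁ across the inner coil,
so the flux linkage is N₂Φ = N₂B₁A₂ = μ₀n₁N₂A₂·I₁, giving M = μ₀n₁N₂A₂.
A₂ = πr² = π(1.810×10^-2 m)² = 1.029×10^-3 m².
M = (4π×10⁻⁷)(1690)(185)(1.029×10^-3) = 4.044×10^-4 H.

M ≈ 0.404 mH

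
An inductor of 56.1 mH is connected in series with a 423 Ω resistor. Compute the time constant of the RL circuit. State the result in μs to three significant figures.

τ = L/R = (5.610×10^-2 H)/(423 Ω) = 1.326×10^-4 s.

τ ≈ 133 μs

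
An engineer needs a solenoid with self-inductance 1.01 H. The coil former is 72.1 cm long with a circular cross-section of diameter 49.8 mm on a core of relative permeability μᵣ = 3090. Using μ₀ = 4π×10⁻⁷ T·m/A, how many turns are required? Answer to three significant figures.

N ≈ 310 turns

A = π(d/2)² = π(2.490×10^-2 m)² = 1.948×10^-3 m².
From L = μ₀μᵣN²A/ℓ, N = √(Lℓ / (μ₀μᵣA)).
N = √[(1.01)(0.721) / ((4π×10⁻⁷)(3090)×1.948×10^-3)] = √(9.628×10^4) ≈ 310.3.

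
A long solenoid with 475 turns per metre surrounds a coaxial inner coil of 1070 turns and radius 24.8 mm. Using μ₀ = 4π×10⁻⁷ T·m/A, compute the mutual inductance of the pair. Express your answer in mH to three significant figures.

M ≈ 1.23 mH

The outer solenoid produces a uniform field B₁ = μ₀n₁I₁ across the inner coil,
so the flux linkage is N₂Φ = N₂B₁A₂ = μ₀n₁N₂A₂·I₁, giving M = μ₀n₁N₂A₂.
A₂ = πr² = π(2.480×10^-2 m)² = 1.932×10^-3 m².
M = (4π×10⁻⁷)(475)(1070)(1.932×10^-3) = 1.234×10^-3 H.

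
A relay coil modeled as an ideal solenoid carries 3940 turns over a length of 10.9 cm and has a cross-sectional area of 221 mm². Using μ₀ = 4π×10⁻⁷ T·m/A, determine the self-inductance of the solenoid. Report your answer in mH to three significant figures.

A = 221 mm² = 2.210×10^-4 m².
For a long solenoid, L = μ₀N²A/ℓ.
L = (4π×10⁻⁷)(3940)²(2.210×10^-4)/(0.109 m) = 3.955×10^-2 H.

L ≈ 39.6 mH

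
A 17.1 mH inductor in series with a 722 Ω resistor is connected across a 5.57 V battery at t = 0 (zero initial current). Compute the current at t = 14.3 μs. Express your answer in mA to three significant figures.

τ = L/R = 1.710×10^-2/722 = 2.368×10^-5 s; final current I_∞ = ε/R = 5.57/722 = 7.7147×10^-3 A.
I(t) = I_∞(1 − e^(−t/τ)) with t/τ = 0.604.
I = (7.7147×10^-3)(1 − e^(−0.604)) = 3.497×10^-3 A.

I ≈ 3.50 mA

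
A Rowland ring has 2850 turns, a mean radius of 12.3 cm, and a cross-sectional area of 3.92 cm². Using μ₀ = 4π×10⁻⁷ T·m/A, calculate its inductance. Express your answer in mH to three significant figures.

For a thin toroid, L = μ₀N²A/(2πR).
L = (4π×10⁻⁷)(2850)²(3.920×10^-4) / (2π×0.123 m) = 5.177×10^-3 H.

L ≈ 5.18 mH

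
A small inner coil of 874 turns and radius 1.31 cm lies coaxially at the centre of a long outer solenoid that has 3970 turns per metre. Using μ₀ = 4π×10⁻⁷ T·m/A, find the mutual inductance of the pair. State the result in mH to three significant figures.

The outer solenoid produces a uniform field B₁ = μ₀n₁I₁ across the inner coil,
so the flux linkage is N₂Φ = N₂B₁A₂ = μ₀n₁N₂A₂·I₁, giving M = μ₀n₁N₂A₂.
A₂ = πr² = π(1.310×10^-2 m)² = 5.391×10^-4 m².
M = (4π×10⁻⁷)(3970)(874)(5.391×10^-4) = 2.351×10^-3 H.

M ≈ 2.35 mH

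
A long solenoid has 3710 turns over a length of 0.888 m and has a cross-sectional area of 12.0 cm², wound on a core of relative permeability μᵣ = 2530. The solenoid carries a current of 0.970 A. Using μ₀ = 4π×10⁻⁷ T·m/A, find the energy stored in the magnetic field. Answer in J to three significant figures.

A = 12.0 cm² = 1.200×10^-3 m².
L = μ₀μᵣN²A/ℓ = (4π×10⁻⁷)(2530)(3710)²(1.200×10^-3)/(0.888) = 59.14 H.
U = ½LI² = ½(59.14)(0.970)² = 27.82 J.

U ≈ 27.8 J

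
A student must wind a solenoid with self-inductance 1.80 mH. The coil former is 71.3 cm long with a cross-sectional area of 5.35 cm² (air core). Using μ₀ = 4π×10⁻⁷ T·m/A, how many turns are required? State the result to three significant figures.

N ≈ 1380 turns

A = 5.35 cm² = 5.350×10^-4 m².
From L = μ₀N²A/ℓ, N = √(Lℓ / (μ₀A)).
N = √[(1.800×10^-3)(0.713) / ((4π×10⁻⁷)×5.350×10^-4)] = √(1.909×10^6) ≈ 1381.7.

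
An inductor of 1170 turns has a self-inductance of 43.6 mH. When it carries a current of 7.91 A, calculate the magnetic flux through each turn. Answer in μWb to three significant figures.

From L = NΦ_B/I, the flux per turn is Φ_B = LI/N.
Φ_B = (4.360×10^-2 H)(7.91 A)/1170 = 2.948×10^-4 Wb.

Φ_B ≈ 295 μWb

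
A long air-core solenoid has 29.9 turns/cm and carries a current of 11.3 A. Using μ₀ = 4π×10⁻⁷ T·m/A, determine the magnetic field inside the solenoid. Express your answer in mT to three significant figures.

Inside a long solenoid, B = μ₀nI.
B = (4π×10⁻⁷)(2.990×10^3 m⁻¹)(11.3 A) = 4.246×10^-2 T.

B ≈ 42.5 mT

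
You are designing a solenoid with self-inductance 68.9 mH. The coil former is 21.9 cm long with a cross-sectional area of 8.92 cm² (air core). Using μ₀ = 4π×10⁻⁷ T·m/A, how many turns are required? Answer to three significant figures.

N ≈ 3670 turns

A = 8.92 cm² = 8.920×10^-4 m².
From L = μ₀N²A/ℓ, N = √(Lℓ / (μ₀A)).
N = √[(6.890×10^-2)(0.219) / ((4π×10⁻⁷)×8.920×10^-4)] = √(1.346×10^7) ≈ 3669.0.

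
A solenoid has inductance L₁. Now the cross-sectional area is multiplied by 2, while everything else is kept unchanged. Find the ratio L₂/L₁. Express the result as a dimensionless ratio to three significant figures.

For a solenoid, L ∝ μᵣN²A/ℓ.
L₂/L₁ = (2) = 2.00.

L₂/L₁ = 2.00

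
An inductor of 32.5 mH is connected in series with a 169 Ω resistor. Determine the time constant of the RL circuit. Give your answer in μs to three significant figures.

τ = L/R = (3.250×10^-2 H)/(169 Ω) = 1.923×10^-4 s.

τ ≈ 192 μs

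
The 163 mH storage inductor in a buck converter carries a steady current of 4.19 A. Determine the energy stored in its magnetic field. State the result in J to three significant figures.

Stored magnetic energy: U = ½LI².
U = ½(0.163 H)(4.19 A)² = 1.431 J.

U ≈ 1.43 J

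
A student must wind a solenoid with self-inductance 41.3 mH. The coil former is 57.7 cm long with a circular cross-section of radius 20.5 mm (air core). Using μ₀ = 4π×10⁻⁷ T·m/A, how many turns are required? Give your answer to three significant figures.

A = πr² = π(2.050×10^-2 m)² = 1.320×10^-3 m².
From L = μ₀N²A/ℓ, N = √(Lℓ / (μ₀A)).
N = √[(4.130×10^-2)(0.577) / ((4π×10⁻⁷)×1.320×10^-3)] = √(1.436×10^7) ≈ 3789.9.

N ≈ 3790 turns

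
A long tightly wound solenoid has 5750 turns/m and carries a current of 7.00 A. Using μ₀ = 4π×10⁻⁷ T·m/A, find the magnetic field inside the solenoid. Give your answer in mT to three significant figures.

B ≈ 50.6 mT

Inside a long solenoid, B = μ₀nI.
B = (4π×10⁻⁷)(5.750×10^3 m⁻¹)(7.00 A) = 5.058×10^-2 T.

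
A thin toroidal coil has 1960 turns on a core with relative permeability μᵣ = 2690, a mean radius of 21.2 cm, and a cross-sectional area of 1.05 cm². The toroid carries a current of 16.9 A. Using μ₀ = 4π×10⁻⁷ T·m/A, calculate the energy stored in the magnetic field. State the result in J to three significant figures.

L = μ₀μᵣN²A/(2πR) = (4π×10⁻⁷)(2690)(1960)²(1.050×10^-4)/(2π×0.212) = 1.024 H.
U = ½LI² = ½(1.024)(16.9)² = 146.2 J.

U ≈ 146 J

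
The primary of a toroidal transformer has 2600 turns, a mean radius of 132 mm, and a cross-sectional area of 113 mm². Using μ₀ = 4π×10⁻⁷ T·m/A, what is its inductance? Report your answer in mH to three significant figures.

L ≈ 1.16 mH

For a thin toroid, L = μ₀N²A/(2πR).
L = (4π×10⁻⁷)(2600)²(1.130×10^-4) / (2π×0.132 m) = 1.157×10^-3 H.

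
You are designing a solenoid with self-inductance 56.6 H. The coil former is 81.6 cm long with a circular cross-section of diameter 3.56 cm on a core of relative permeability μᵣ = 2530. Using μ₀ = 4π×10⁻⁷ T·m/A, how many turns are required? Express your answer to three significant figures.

A = π(d/2)² = π(1.780×10^-2 m)² = 9.954×10^-4 m².
From L = μ₀μᵣN²A/ℓ, N = √(Lℓ / (μ₀μᵣA)).
N = √[(56.6)(0.816) / ((4π×10⁻⁷)(2530)×9.954×10^-4)] = √(1.459×10^7) ≈ 3820.3.

N ≈ 3820 turns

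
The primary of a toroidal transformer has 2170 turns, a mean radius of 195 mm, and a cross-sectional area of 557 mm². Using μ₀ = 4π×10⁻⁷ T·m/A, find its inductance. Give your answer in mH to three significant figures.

For a thin toroid, L = μ₀N²A/(2πR).
L = (4π×10⁻⁷)(2170)²(5.570×10^-4) / (2π×0.195 m) = 2.690×10^-3 H.

L ≈ 2.69 mH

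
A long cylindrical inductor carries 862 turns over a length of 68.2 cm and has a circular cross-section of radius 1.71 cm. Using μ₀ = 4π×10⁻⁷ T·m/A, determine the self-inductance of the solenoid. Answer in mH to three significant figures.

A = πr² = π(1.710×10^-2 m)² = 9.186×10^-4 m².
For a long solenoid, L = μ₀N²A/ℓ.
L = (4π×10⁻⁷)(862)²(9.186×10^-4)/(0.682 m) = 1.258×10^-3 H.

L ≈ 1.26 mH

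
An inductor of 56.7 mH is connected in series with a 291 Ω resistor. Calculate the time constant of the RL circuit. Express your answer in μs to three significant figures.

τ ≈ 195 μs

τ = L/R = (5.670×10^-2 H)/(291 Ω) = 1.948×10^-4 s.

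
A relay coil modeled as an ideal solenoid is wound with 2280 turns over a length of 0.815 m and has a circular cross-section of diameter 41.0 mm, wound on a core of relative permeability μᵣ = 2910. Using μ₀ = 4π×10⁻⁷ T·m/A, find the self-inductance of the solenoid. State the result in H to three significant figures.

L ≈ 30.8 H

A = π(d/2)² = π(2.050×10^-2 m)² = 1.320×10^-3 m².
For a long solenoid, L = μ₀μᵣN²A/ℓ.
L = (4π×10⁻⁷)(2910)(2280)²(1.320×10^-3)/(0.815 m) = 30.79 H.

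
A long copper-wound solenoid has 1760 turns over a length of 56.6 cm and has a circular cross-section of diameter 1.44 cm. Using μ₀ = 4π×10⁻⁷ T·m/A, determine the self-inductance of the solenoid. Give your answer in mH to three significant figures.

L ≈ 1.12 mH

A = π(d/2)² = π(7.200×10^-3 m)² = 1.629×10^-4 m².
For a long solenoid, L = μ₀N²A/ℓ.
L = (4π×10⁻⁷)(1760)²(1.629×10^-4)/(0.566 m) = 1.120×10^-3 H.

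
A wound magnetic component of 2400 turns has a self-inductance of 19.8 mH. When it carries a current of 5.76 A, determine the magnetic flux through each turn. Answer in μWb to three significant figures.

Φ_B ≈ 47.5 μWb

From L = NΦ_B/I, the flux per turn is Φ_B = LI/N.
Φ_B = (1.980×10^-2 H)(5.76 A)/2400 = 4.752×10^-5 Wb.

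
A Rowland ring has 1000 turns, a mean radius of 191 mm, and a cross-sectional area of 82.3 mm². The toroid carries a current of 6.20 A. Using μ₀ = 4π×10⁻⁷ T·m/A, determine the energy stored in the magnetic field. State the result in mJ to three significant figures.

L = μ₀N²A/(2πR) = (4π×10⁻⁷)(1000)²(8.230×10^-5)/(2π×0.191) = 8.618×10^-5 H.
U = ½LI² = ½(8.618×10^-5)(6.20)² = 1.656×10^-3 J.

U ≈ 1.66 mJ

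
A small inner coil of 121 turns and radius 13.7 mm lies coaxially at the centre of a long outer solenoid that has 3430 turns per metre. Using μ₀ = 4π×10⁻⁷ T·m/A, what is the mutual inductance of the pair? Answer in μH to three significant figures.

The outer solenoid produces a uniform field B₁ = μ₀n₁I₁ across the inner coil,
so the flux linkage is N₂Φ = N₂B₁A₂ = μ₀n₁N₂A₂·I₁, giving M = μ₀n₁N₂A₂.
A₂ = πr² = π(1.370×10^-2 m)² = 5.896×10^-4 m².
M = (4π×10⁻⁷)(3430)(121)(5.896×10^-4) = 3.075×10^-4 H.

M ≈ 308 μH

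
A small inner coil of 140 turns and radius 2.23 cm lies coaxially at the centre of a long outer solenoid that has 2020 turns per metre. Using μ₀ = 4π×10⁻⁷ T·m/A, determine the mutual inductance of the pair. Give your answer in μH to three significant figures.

M ≈ 555 μH

The outer solenoid produces a uniform field B₁ = μ₀n₁I₁ across the inner coil,
so the flux linkage is N₂Φ = N₂B₁A₂ = μ₀n₁N₂A₂·I₁, giving M = μ₀n₁N₂A₂.
A₂ = πr² = π(2.230×10^-2 m)² = 1.562×10^-3 m².
M = (4π×10⁻⁷)(2020)(140)(1.562×10^-3) = 5.552×10^-4 H.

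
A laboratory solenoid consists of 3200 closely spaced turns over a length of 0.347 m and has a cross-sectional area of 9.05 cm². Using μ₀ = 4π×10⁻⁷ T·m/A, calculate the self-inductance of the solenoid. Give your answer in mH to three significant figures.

A = 9.05 cm² = 9.050×10^-4 m².
For a long solenoid, L = μ₀N²A/ℓ.
L = (4π×10⁻⁷)(3200)²(9.050×10^-4)/(0.347 m) = 3.356×10^-2 H.

L ≈ 33.6 mH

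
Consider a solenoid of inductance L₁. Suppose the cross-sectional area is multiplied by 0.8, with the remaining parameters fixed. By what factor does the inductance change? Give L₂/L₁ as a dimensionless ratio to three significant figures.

L₂/L₁ = 0.800

For a solenoid, L ∝ μᵣN²A/ℓ.
L₂/L₁ = (0.8) = 0.800.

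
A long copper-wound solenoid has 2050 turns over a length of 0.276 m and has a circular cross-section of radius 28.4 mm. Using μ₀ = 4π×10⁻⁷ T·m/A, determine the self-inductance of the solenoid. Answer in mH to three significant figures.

L ≈ 48.5 mH

A = πr² = π(2.840×10^-2 m)² = 2.534×10^-3 m².
For a long solenoid, L = μ₀N²A/ℓ.
L = (4π×10⁻⁷)(2050)²(2.534×10^-3)/(0.276 m) = 4.848×10^-2 H.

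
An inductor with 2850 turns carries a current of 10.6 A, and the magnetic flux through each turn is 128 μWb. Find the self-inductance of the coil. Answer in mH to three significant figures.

Self-inductance is defined by L = NΦ_B/I (flux linkage over current).
L = (2850)(1.280×10^-4 Wb)/(10.6 A) = 3.442×10^-2 H.

L ≈ 34.4 mH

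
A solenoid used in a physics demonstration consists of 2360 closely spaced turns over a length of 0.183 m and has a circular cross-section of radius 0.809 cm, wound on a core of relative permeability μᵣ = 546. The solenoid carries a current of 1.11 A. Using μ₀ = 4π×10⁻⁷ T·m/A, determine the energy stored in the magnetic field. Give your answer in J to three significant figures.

A = πr² = π(8.090×10^-3 m)² = 2.056×10^-4 m².
L = μ₀μᵣN²A/ℓ = (4π×10⁻⁷)(546)(2360)²(2.056×10^-4)/(0.183) = 4.294 H.
U = ½LI² = ½(4.294)(1.11)² = 2.645 J.

U ≈ 2.65 J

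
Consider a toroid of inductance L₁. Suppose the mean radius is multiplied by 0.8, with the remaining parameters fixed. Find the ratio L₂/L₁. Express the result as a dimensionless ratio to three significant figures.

For a toroid, L ∝ μᵣN²A/R.
L₂/L₁ = (0.8)^-1 = 1.25.

L₂/L₁ = 1.25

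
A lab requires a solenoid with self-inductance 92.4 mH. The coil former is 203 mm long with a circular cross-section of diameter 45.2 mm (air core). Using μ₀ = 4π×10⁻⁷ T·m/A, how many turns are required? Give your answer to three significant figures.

N ≈ 3050 turns

A = π(d/2)² = π(2.260×10^-2 m)² = 1.6046×10^-3 m².
From L = μ₀N²A/ℓ, N = √(Lℓ / (μ₀A)).
N = √[(9.240×10^-2)(0.203) / ((4π×10⁻⁷)×1.6046×10^-3)] = √(9.302×10^6) ≈ 3050.0.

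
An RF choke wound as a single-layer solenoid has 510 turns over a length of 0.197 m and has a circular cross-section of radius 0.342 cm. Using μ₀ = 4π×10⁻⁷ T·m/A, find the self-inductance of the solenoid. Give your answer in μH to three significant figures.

L ≈ 61.0 μH

A = πr² = π(3.420×10^-3 m)² = 3.6745×10^-5 m².
For a long solenoid, L = μ₀N²A/ℓ.
L = (4π×10⁻⁷)(510)²(3.6745×10^-5)/(0.197 m) = 6.097×10^-5 H.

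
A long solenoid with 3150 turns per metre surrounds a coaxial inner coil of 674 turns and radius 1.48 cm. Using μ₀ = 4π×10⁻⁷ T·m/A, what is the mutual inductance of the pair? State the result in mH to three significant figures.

M ≈ 1.84 mH

The outer solenoid produces a uniform field B₁ = μ₀n₁I₁ across the inner coil,
so the flux linkage is N₂Φ = N₂B₁A₂ = μ₀n₁N₂A₂·I₁, giving M = μ₀n₁N₂A₂.
A₂ = πr² = π(1.480×10^-2 m)² = 6.881×10^-4 m².
M = (4π×10⁻⁷)(3150)(674)(6.881×10^-4) = 1.836×10^-3 H.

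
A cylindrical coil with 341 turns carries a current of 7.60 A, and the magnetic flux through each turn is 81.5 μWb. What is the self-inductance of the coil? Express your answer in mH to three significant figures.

L ≈ 3.66 mH

Self-inductance is defined by L = NΦ_B/I (flux linkage over current).
L = (341)(8.150×10^-5 Wb)/(7.60 A) = 3.657×10^-3 H.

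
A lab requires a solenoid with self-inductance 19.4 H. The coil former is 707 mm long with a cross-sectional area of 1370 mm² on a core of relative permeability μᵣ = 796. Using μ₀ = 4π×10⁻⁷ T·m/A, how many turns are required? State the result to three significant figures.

A = 1370 mm² = 1.370×10^-3 m².
From L = μ₀μᵣN²A/ℓ, N = √(Lℓ / (μ₀μᵣA)).
N = √[(19.4)(0.707) / ((4π×10⁻⁷)(796)×1.370×10^-3)] = √(1.001×10^7) ≈ 3163.7.

N ≈ 3160 turns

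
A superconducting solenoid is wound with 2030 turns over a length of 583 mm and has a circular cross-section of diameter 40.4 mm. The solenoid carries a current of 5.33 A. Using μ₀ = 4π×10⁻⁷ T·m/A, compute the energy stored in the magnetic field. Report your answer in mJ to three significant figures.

U ≈ 162 mJ

A = π(d/2)² = π(2.020×10^-2 m)² = 1.282×10^-3 m².
L = μ₀N²A/ℓ = (4π×10⁻⁷)(2030)²(1.282×10^-3)/(0.583) = 1.139×10^-2 H.
U = ½LI² = ½(1.139×10^-2)(5.33)² = 0.1617 J.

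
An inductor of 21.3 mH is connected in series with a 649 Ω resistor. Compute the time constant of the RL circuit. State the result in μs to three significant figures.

τ ≈ 32.8 μs

τ = L/R = (2.130×10^-2 H)/(649 Ω) = 3.282×10^-5 s.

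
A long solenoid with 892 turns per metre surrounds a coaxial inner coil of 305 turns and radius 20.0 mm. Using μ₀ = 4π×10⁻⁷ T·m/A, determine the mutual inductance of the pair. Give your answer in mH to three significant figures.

M ≈ 0.430 mH

The outer solenoid produces a uniform field B₁ = μ₀n₁I₁ across the inner coil,
so the flux linkage is N₂Φ = N₂B₁A₂ = μ₀n₁N₂A₂·I₁, giving M = μ₀n₁N₂A₂.
A₂ = πr² = π(2.000×10^-2 m)² = 1.257×10^-3 m².
M = (4π×10⁻⁷)(892)(305)(1.257×10^-3) = 4.296×10^-4 H.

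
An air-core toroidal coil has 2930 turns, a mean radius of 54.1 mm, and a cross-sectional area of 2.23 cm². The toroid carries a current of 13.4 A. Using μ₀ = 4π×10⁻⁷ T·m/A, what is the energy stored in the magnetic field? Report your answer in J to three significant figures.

L = μ₀N²A/(2πR) = (4π×10⁻⁷)(2930)²(2.230×10^-4)/(2π×5.410×10^-2) = 7.077×10^-3 H.
U = ½LI² = ½(7.077×10^-3)(13.4)² = 0.6354 J.

U ≈ 0.635 J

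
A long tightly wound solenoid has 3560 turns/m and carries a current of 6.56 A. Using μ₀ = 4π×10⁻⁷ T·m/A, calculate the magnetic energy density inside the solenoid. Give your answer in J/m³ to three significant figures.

B = μ₀nI = (4π×10⁻⁷)(3.560×10^3)(6.56) = 2.9347×10^-2 T.
u = B²/(2μ₀) = (2.9347×10^-2)²/(2×4π×10⁻⁷) = 342.7 J/m³.

u ≈ 343 J/m³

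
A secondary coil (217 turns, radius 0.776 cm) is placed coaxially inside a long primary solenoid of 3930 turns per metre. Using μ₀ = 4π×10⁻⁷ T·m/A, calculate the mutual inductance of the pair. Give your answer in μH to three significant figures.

The outer solenoid produces a uniform field B₁ = μ₀n₁I₁ across the inner coil,
so the flux linkage is N₂Φ = N₂B₁A₂ = μ₀n₁N₂A₂·I₁, giving M = μ₀n₁N₂A₂.
A₂ = πr² = π(7.760×10^-3 m)² = 1.892×10^-4 m².
M = (4π×10⁻⁷)(3930)(217)(1.892×10^-4) = 2.027×10^-4 H.

M ≈ 203 μH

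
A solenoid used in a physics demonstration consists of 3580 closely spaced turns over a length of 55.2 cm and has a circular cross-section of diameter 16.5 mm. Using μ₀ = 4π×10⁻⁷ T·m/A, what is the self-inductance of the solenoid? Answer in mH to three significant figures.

A = π(d/2)² = π(8.250×10^-3 m)² = 2.138×10^-4 m².
For a long solenoid, L = μ₀N²A/ℓ.
L = (4π×10⁻⁷)(3580)²(2.138×10^-4)/(0.552 m) = 6.239×10^-3 H.

L ≈ 6.24 mH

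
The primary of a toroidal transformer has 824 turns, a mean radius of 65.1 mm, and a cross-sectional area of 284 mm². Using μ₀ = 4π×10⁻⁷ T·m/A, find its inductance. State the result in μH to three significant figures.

L ≈ 592 μH

For a thin toroid, L = μ₀N²A/(2πR).
L = (4π×10⁻⁷)(824)²(2.840×10^-4) / (2π×6.510×10^-2 m) = 5.924×10^-4 H.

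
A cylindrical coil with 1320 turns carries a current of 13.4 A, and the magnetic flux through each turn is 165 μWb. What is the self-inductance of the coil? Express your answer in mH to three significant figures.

L ≈ 16.3 mH

Self-inductance is defined by L = NΦ_B/I (flux linkage over current).
L = (1320)(1.650×10^-4 Wb)/(13.4 A) = 1.625×10^-2 H.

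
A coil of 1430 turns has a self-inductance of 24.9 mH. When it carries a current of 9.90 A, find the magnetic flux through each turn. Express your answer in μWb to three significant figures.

From L = NΦ_B/I, the flux per turn is Φ_B = LI/N.
Φ_B = (2.490×10^-2 H)(9.90 A)/1430 = 1.724×10^-4 Wb.

Φ_B ≈ 172 μWb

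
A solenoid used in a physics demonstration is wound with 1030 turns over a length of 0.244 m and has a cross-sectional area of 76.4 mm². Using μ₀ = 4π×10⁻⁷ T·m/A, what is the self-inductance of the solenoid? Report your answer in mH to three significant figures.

A = 76.4 mm² = 7.640×10^-5 m².
For a long solenoid, L = μ₀N²A/ℓ.
L = (4π×10⁻⁷)(1030)²(7.640×10^-5)/(0.244 m) = 4.174×10^-4 H.

L ≈ 0.417 mH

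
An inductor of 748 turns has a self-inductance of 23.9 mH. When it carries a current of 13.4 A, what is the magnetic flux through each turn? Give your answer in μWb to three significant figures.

Φ_B ≈ 428 μWb

From L = NΦ_B/I, the flux per turn is Φ_B = LI/N.
Φ_B = (2.390×10^-2 H)(13.4 A)/748 = 4.282×10^-4 Wb.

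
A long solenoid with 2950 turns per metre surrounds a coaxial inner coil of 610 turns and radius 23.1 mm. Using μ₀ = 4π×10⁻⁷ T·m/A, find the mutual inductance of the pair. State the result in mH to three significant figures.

M ≈ 3.79 mH

The outer solenoid produces a uniform field B₁ = μ₀n₁I₁ across the inner coil,
so the flux linkage is N₂Φ = N₂B₁A₂ = μ₀n₁N₂A₂·I₁, giving M = μ₀n₁N₂A₂.
A₂ = πr² = π(2.310×10^-2 m)² = 1.676×10^-3 m².
M = (4π×10⁻⁷)(2950)(610)(1.676×10^-3) = 3.791×10^-3 H.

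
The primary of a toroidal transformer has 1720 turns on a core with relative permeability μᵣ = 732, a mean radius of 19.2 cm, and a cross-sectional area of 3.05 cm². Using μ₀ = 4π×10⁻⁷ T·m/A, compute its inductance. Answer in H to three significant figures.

For a thin toroid, L = μ₀μᵣN²A/(2πR).
L = (4π×10⁻⁷)(732)(1720)²(3.050×10^-4) / (2π×0.192 m) = 0.688 H.

L ≈ 0.688 H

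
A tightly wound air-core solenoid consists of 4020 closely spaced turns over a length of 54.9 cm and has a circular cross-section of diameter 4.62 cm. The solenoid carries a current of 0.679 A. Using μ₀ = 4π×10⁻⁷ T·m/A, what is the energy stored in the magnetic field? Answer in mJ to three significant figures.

U ≈ 14.3 mJ

A = π(d/2)² = π(2.310×10^-2 m)² = 1.676×10^-3 m².
L = μ₀N²A/ℓ = (4π×10⁻⁷)(4020)²(1.676×10^-3)/(0.549) = 6.201×10^-2 H.
U = ½LI² = ½(6.201×10^-2)(0.679)² = 1.429×10^-2 J.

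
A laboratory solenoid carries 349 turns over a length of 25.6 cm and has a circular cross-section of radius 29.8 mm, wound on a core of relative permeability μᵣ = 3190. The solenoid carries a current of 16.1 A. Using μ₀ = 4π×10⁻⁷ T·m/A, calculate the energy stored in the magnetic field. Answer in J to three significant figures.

A = πr² = π(2.980×10^-2 m)² = 2.790×10^-3 m².
L = μ₀μᵣN²A/ℓ = (4π×10⁻⁷)(3190)(349)²(2.790×10^-3)/(0.256) = 5.321 H.
U = ½LI² = ½(5.321)(16.1)² = 689.6 J.

U ≈ 690 J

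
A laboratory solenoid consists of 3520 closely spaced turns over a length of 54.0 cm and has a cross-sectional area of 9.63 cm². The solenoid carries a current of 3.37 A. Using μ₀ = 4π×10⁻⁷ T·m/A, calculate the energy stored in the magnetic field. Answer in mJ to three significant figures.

U ≈ 158 mJ

A = 9.63 cm² = 9.630×10^-4 m².
L = μ₀N²A/ℓ = (4π×10⁻⁷)(3520)²(9.630×10^-4)/(0.54) = 2.777×10^-2 H.
U = ½LI² = ½(2.777×10^-2)(3.37)² = 0.1577 J.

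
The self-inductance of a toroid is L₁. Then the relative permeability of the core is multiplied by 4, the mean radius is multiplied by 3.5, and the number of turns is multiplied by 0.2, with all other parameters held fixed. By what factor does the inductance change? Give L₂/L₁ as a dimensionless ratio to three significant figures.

For a toroid, L ∝ μᵣN²A/R.
L₂/L₁ = (4) × (3.5)^-1 × (0.2)^2 = 0.0457.

L₂/L₁ = 0.0457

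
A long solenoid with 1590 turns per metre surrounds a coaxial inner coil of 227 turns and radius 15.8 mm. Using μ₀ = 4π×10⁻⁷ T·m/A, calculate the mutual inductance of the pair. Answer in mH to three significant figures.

M ≈ 0.356 mH

The outer solenoid produces a uniform field B₁ = μ₀n₁I₁ across the inner coil,
so the flux linkage is N₂Φ = N₂B₁A₂ = μ₀n₁N₂A₂·I₁, giving M = μ₀n₁N₂A₂.
A₂ = πr² = π(1.580×10^-2 m)² = 7.843×10^-4 m².
M = (4π×10⁻⁷)(1590)(227)(7.843×10^-4) = 3.557×10^-4 H.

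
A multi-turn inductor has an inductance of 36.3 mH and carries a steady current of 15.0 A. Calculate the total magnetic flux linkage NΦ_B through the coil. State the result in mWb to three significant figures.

From L = NΦ_B/I, the flux linkage is NΦ_B = LI.
NΦ_B = (3.630×10^-2 H)(15.0 A) = 0.5445 Wb.

NΦ_B ≈ 545 mWb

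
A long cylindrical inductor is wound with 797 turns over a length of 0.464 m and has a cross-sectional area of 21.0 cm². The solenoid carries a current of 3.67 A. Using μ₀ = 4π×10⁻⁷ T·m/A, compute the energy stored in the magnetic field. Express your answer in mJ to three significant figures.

U ≈ 24.3 mJ

A = 21.0 cm² = 2.100×10^-3 m².
L = μ₀N²A/ℓ = (4π×10⁻⁷)(797)²(2.100×10^-3)/(0.464) = 3.613×10^-3 H.
U = ½LI² = ½(3.613×10^-3)(3.67)² = 2.433×10^-2 J.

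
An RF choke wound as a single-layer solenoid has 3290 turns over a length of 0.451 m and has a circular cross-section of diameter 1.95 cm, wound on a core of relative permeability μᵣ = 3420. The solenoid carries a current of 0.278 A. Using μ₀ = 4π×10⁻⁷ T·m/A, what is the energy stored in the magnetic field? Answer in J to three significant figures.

U ≈ 1.19 J

A = π(d/2)² = π(9.750×10^-3 m)² = 2.986×10^-4 m².
L = μ₀μᵣN²A/ℓ = (4π×10⁻⁷)(3420)(3290)²(2.986×10^-4)/(0.451) = 30.8 H.
U = ½LI² = ½(30.8)(0.278)² = 1.19 J.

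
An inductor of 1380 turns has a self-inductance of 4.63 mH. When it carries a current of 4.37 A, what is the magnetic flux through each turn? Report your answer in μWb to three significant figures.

From L = NΦ_B/I, the flux per turn is Φ_B = LI/N.
Φ_B = (4.630×10^-3 H)(4.37 A)/1380 = 1.466×10^-5 Wb.

Φ_B ≈ 14.7 μWb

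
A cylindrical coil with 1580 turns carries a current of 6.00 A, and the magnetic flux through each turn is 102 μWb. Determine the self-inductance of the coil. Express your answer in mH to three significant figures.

Self-inductance is defined by L = NΦ_B/I (flux linkage over current).
L = (1580)(1.020×10^-4 Wb)/(6.00 A) = 2.686×10^-2 H.

L ≈ 26.9 mH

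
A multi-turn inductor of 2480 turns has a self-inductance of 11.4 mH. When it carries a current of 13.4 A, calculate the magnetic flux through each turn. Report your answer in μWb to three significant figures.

From L = NΦ_B/I, the flux per turn is Φ_B = LI/N.
Φ_B = (1.140×10^-2 H)(13.4 A)/2480 = 6.160×10^-5 Wb.

Φ_B ≈ 61.6 μWb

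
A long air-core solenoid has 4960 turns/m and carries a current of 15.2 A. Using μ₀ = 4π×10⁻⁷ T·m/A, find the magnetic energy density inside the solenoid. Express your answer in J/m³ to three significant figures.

B = μ₀nI = (4π×10⁻⁷)(4.960×10^3)(15.2) = 9.474×10^-2 T.
u = B²/(2μ₀) = (9.474×10^-2)²/(2×4π×10⁻⁷) = 3.571×10^3 J/m³.

u ≈ 3570 J/m³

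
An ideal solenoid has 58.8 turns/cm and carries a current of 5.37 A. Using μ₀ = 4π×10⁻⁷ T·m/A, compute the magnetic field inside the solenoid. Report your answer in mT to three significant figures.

B ≈ 39.7 mT

Inside a long solenoid, B = μ₀nI.
B = (4π×10⁻⁷)(5.880×10^3 m⁻¹)(5.37 A) = 3.968×10^-2 T.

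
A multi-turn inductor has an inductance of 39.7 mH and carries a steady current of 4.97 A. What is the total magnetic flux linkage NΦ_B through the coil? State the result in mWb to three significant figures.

From L = NΦ_B/I, the flux linkage is NΦ_B = LI.
NΦ_B = (3.970×10^-2 H)(4.97 A) = 0.1973 Wb.

NΦ_B ≈ 197 mWb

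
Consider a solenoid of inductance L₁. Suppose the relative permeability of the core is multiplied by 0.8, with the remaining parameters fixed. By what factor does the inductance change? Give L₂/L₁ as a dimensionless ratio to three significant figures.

L₂/L₁ = 0.800

For a solenoid, L ∝ μᵣN²A/ℓ.
L₂/L₁ = (0.8) = 0.800.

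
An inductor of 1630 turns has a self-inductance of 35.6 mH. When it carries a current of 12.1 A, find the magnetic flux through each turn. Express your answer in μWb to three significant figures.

From L = NΦ_B/I, the flux per turn is Φ_B = LI/N.
Φ_B = (3.560×10^-2 H)(12.1 A)/1630 = 2.643×10^-4 Wb.

Φ_B ≈ 264 μWb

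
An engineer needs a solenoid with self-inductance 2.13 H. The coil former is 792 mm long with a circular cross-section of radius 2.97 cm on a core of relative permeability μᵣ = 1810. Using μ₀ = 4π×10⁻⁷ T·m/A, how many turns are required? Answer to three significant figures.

N ≈ 517 turns

A = πr² = π(2.970×10^-2 m)² = 2.771×10^-3 m².
From L = μ₀μᵣN²A/ℓ, N = √(Lℓ / (μ₀μᵣA)).
N = √[(2.13)(0.792) / ((4π×10⁻⁷)(1810)×2.771×10^-3)] = √(2.676×10^5) ≈ 517.3.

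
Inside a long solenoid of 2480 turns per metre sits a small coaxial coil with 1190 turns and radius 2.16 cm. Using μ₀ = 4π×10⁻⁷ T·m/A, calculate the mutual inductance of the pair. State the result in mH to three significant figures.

The outer solenoid produces a uniform field B₁ = μ₀n₁I₁ across the inner coil,
so the flux linkage is N₂Φ = N₂B₁A₂ = μ₀n₁N₂A₂·I₁, giving M = μ₀n₁N₂A₂.
A₂ = πr² = π(2.160×10^-2 m)² = 1.466×10^-3 m².
M = (4π×10⁻⁷)(2480)(1190)(1.466×10^-3) = 5.436×10^-3 H.

M ≈ 5.44 mH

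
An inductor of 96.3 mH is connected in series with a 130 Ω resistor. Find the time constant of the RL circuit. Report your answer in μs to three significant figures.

τ ≈ 741 μs

τ = L/R = (9.630×10^-2 H)/(130 Ω) = 7.408×10^-4 s.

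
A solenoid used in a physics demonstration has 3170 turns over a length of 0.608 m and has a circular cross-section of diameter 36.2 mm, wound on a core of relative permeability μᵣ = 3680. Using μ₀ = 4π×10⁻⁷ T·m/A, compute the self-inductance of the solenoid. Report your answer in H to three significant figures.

L ≈ 78.7 H

A = π(d/2)² = π(1.810×10^-2 m)² = 1.029×10^-3 m².
For a long solenoid, L = μ₀μᵣN²A/ℓ.
L = (4π×10⁻⁷)(3680)(3170)²(1.029×10^-3)/(0.608 m) = 78.66 H.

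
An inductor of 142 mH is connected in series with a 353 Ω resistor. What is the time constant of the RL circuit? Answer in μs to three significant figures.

τ ≈ 402 μs

τ = L/R = (0.142 H)/(353 Ω) = 4.023×10^-4 s.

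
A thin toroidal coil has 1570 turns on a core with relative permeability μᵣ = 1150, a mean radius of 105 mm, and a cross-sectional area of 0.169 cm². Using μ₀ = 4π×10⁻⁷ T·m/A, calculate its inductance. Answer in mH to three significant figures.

L ≈ 91.2 mH

For a thin toroid, L = μ₀μᵣN²A/(2πR).
L = (4π×10⁻⁷)(1150)(1570)²(1.690×10^-5) / (2π×0.105 m) = 9.1248×10^-2 H.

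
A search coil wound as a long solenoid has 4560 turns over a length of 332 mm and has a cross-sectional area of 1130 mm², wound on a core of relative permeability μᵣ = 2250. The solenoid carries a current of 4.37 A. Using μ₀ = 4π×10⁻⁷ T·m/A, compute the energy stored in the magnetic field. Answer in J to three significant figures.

U ≈ 1910 J

A = 1130 mm² = 1.130×10^-3 m².
L = μ₀μᵣN²A/ℓ = (4π×10⁻⁷)(2250)(4560)²(1.130×10^-3)/(0.332) = 200.1 H.
U = ½LI² = ½(200.1)(4.37)² = 1.911×10^3 J.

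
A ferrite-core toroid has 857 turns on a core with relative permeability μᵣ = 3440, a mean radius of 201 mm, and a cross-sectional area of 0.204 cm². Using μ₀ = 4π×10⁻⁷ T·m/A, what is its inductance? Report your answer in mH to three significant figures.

L ≈ 51.3 mH

For a thin toroid, L = μ₀μᵣN²A/(2πR).
L = (4π×10⁻⁷)(3440)(857)²(2.040×10^-5) / (2π×0.201 m) = 5.128×10^-2 H.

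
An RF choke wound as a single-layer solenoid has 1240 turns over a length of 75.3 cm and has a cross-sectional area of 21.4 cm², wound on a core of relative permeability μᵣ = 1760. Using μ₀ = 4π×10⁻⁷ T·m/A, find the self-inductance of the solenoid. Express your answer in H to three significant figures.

L ≈ 9.66 H

A = 21.4 cm² = 2.140×10^-3 m².
For a long solenoid, L = μ₀μᵣN²A/ℓ.
L = (4π×10⁻⁷)(1760)(1240)²(2.140×10^-3)/(0.753 m) = 9.6646 H.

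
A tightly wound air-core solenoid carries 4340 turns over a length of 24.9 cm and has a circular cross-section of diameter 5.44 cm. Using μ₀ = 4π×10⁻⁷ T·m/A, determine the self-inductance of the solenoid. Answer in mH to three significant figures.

L ≈ 221 mH

A = π(d/2)² = π(2.720×10^-2 m)² = 2.324×10^-3 m².
For a long solenoid, L = μ₀N²A/ℓ.
L = (4π×10⁻⁷)(4340)²(2.324×10^-3)/(0.249 m) = 0.2209 H.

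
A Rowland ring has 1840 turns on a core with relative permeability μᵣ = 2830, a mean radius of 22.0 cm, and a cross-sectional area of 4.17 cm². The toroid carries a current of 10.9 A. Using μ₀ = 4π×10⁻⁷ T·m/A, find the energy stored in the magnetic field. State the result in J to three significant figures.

L = μ₀μᵣN²A/(2πR) = (4π×10⁻⁷)(2830)(1840)²(4.170×10^-4)/(2π×0.22) = 3.632 H.
U = ½LI² = ½(3.632)(10.9)² = 215.8 J.

U ≈ 216 J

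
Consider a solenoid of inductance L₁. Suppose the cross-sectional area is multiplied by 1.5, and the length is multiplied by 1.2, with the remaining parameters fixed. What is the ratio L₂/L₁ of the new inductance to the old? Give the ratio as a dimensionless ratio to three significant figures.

L₂/L₁ = 1.25

For a solenoid, L ∝ μᵣN²A/ℓ.
L₂/L₁ = (1.5) × (1.2)^-1 = 1.25.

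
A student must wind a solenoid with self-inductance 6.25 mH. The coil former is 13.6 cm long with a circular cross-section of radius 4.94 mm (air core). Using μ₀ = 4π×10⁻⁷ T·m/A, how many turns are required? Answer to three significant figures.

N ≈ 2970 turns

A = πr² = π(4.940×10^-3 m)² = 7.667×10^-5 m².
From L = μ₀N²A/ℓ, N = √(Lℓ / (μ₀A)).
N = √[(6.250×10^-3)(0.136) / ((4π×10⁻⁷)×7.667×10^-5)] = √(8.823×10^6) ≈ 2970.3.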